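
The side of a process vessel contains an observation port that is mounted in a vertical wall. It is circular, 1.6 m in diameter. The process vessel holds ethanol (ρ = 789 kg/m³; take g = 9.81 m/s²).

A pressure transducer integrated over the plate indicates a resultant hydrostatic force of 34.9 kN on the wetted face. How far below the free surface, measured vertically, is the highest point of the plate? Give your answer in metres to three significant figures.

γ = ρg = 789 × 9.81 / 1000 = 7.74009 kN/m³.
A = π(0.8)² = 2.01062 m².
From F = γ·h_c·A, the centroid depth is h_c = 34.9/(7.74009 × 2.01062) = 2.24259 m.
The centroid is at the centre, 0.8 m below the top of the plate, so the highest point sits at h_top = 2.24259 − 0.8 = 1.44259 m below the surface.

d_top ≈ 1.44 m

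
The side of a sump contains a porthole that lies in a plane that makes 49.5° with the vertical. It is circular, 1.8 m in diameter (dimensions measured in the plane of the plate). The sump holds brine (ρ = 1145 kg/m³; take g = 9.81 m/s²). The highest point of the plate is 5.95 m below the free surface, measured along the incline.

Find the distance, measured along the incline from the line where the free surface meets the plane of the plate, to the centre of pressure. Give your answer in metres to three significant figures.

γ = ρg = 1145 × 9.81 / 1000 = 11.23245 kN/m³.
The plate makes 49.5° with the vertical, i.e. θ = 90° − 49.5° = 40.5° to the horizontal. Measuring y along the incline from the free-surface line, vertical depth h = y·sinθ with sinθ = 0.649448.
The centroid is at the centre, 0.9 m below the top of the plate, so y_c = 5.95 + 0.9 = 6.85 m and h_c = 6.85 × 0.649448 = 4.44872 m.
A = π(0.9)² = 2.54469 m².
Resultant F = γ·h_c·A = 11.23245 × 4.44872 × 2.54469 = 127.158 kN.
I_c = πr⁴/4 = π × 0.9⁴/4 = 0.5153 m⁴.
Centre of pressure: y_p = y_c + I_c/(y_c·A) = 6.85 + 0.5153/(6.85 × 2.54469) = 6.85 + 0.0295621 = 6.87956 m along the plane.

y_p = 6.88 m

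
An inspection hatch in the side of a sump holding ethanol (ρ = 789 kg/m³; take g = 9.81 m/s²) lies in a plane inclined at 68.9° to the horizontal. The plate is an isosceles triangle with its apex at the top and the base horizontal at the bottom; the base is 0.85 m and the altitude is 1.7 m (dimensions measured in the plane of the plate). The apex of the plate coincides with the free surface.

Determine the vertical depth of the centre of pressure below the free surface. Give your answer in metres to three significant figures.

h_p = 1.19 m

γ = ρg = 789 × 9.81 / 1000 = 7.74009 kN/m³.
Let θ = 68.9° be the plate's angle to the horizontal; measure y along the incline from where the plane meets the free surface. Vertical depth h = y·sinθ with sinθ = 0.932954.
With the apex up, the centroid sits 2h/3 = 2 × 1.7/3 = 1.13333 m below the apex, so y_c = 1.13333 m and h_c = 1.13333 × 0.932954 = 1.05734 m.
A = ½ × 0.85 × 1.7 = 0.7225 m².
Resultant F = γ·h_c·A = 7.74009 × 1.05734 × 0.7225 = 5.91287 kN.
I_c = b·h³/36 = 0.85 × 1.7³/36 = 0.116001 m⁴.
Centre of pressure: y_p = y_c + I_c/(y_c·A) = 1.13333 + 0.116001/(1.13333 × 0.7225) = 1.13333 + 0.141667 = 1.275 m along the plane.
Vertically, h_p = y_p·sinθ = 1.275 × 0.932954 = 1.18952 m.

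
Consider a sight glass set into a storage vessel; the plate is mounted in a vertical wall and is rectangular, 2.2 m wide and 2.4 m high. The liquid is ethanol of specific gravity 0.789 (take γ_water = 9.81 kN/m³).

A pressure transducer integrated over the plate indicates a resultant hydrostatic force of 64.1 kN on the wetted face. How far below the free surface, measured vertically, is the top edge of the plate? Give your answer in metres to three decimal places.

γ = 0.789 × 9.81 = 7.74009 kN/m³.
A = 2.2 × 2.4 = 5.28 m².
From F = γ·h_c·A, the centroid depth is h_c = 64.1/(7.74009 × 5.28) = 1.56848 m.
The centroid lies 2.4/2 = 1.2 m below the top edge, so the top edge sits at h_top = 1.56848 − 1.2 = 0.36848 m below the surface.

d_top ≈ 0.368 m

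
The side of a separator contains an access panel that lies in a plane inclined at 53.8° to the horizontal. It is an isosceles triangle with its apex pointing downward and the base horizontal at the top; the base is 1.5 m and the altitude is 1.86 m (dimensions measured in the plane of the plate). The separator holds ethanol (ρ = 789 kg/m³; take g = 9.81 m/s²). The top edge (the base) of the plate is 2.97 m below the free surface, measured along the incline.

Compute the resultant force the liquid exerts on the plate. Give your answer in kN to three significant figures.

γ = ρg = 789 × 9.81 / 1000 = 7.74009 kN/m³.
Let θ = 53.8° be the plate's angle to the horizontal; measure y along the incline from where the plane meets the free surface. Vertical depth h = y·sinθ with sinθ = 0.806960.
With the apex down, the centroid sits h/3 = 1.86/3 = 0.62 m below the base (the top edge), so y_c = 2.97 + 0.62 = 3.59 m and h_c = 3.59 × 0.806960 = 2.89699 m.
A = ½ × 1.5 × 1.86 = 1.395 m².
Resultant F = γ·h_c·A = 7.74009 × 2.89699 × 1.395 = 31.28 kN.

F ≈ 31.3 kN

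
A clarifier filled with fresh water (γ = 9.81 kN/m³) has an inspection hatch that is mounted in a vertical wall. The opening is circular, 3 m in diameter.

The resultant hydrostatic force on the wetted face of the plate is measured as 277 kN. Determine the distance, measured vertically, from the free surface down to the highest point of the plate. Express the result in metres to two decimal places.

γ = 9.81 kN/m³.
A = π(1.5)² = 7.06858 m².
From F = γ·h_c·A, the centroid depth is h_c = 277/(9.81 × 7.06858) = 3.99465 m.
The centroid is at the centre, 1.5 m below the top of the plate, so the highest point sits at h_top = 3.99465 − 1.5 = 2.49465 m below the surface.

d_top ≈ 2.49 m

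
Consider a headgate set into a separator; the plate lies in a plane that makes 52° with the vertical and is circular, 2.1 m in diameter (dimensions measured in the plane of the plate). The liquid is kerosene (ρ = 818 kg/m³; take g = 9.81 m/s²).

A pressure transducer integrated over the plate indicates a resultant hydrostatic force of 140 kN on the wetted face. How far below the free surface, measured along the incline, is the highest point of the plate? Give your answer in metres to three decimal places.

y_top ≈ 7.132 m

γ = ρg = 818 × 9.81 / 1000 = 8.02458 kN/m³.
A = π(1.05)² = 3.46361 m².
From F = γ·h_c·A, the centroid depth is h_c = 140/(8.02458 × 3.46361) = 5.03706 m.
The plate makes 52° with the vertical, i.e. θ = 90° − 52° = 38° to the horizontal. Measuring y along the incline from the free-surface line, vertical depth h = y·sinθ with sinθ = 0.615661.
Along the incline, y_c = h_c/sinθ = 5.03706/0.615661 = 8.18155 m.
The centroid is at the centre, 1.05 m below the top of the plate, so the highest point sits at y_top = 8.18155 − 1.05 = 7.13155 m along the incline.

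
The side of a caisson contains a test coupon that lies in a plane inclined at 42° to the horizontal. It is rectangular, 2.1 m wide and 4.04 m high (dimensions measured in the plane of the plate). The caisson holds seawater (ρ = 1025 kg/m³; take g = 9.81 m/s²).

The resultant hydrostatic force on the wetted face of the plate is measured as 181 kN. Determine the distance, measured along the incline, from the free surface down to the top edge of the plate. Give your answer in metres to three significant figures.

y_top ≈ 1.15 m

γ = ρg = 1025 × 9.81 / 1000 = 10.05525 kN/m³.
A = 2.1 × 4.04 = 8.484 m².
From F = γ·h_c·A, the centroid depth is h_c = 181/(10.05525 × 8.484) = 2.12171 m.
Let θ = 42° be the plate's angle to the horizontal; measure y along the incline from where the plane meets the free surface. Vertical depth h = y·sinθ with sinθ = 0.669131.
Along the incline, y_c = h_c/sinθ = 2.12171/0.669131 = 3.17084 m.
The centroid lies 4.04/2 = 2.02 m below the top edge, so the top edge sits at y_top = 3.17084 − 2.02 = 1.15084 m along the incline.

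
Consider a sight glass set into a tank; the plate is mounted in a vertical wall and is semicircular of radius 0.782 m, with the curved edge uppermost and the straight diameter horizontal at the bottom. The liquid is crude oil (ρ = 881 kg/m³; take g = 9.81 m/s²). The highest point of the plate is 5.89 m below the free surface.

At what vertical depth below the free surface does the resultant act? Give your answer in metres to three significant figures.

γ = ρg = 881 × 9.81 / 1000 = 8.64261 kN/m³.
The centroid lies 4r/(3π) = 0.331891 m above the diameter, so r − 4r/(3π) = 0.782 − 0.331891 = 0.450109 m below the topmost point, so the centroid depth is h_c = 5.89 + 0.450109 = 6.34011 m.
A = πr²/2 = π × 0.782²/2 = 0.96058 m².
Resultant F = γ·h_c·A = 8.64261 × 6.34011 × 0.96058 = 52.6351 kN.
I_c = (π/8 − 8/(9π))·r⁴ = 0.109757 × 0.782⁴ = 0.0410449 m⁴.
Centre of pressure: y_p = y_c + I_c/(y_c·A) = 6.34011 + 0.0410449/(6.34011 × 0.96058) = 6.34011 + 0.00673952 = 6.34685 m along the plane.

h_p = 6.35 m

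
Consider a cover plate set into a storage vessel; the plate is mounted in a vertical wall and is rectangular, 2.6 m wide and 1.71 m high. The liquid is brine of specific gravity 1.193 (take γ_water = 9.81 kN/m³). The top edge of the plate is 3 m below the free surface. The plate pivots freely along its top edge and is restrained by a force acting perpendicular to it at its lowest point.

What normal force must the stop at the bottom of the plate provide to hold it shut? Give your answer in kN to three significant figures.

P ≈ 108 kN

γ = 1.193 × 9.81 = 11.70333 kN/m³.
The centroid lies 1.71/2 = 0.855 m below the top edge, so the centroid depth is h_c = 3 + 0.855 = 3.855 m.
A = 2.6 × 1.71 = 4.446 m².
Resultant F = γ·h_c·A = 11.70333 × 3.855 × 4.446 = 200.587 kN.
I_c = b·h³/12 = 2.6 × 1.71³/12 = 1.08338 m⁴.
Centre of pressure: y_p = y_c + I_c/(y_c·A) = 3.855 + 1.08338/(3.855 × 4.446) = 3.855 + 0.0632102 = 3.91821 m along the plane.
The resultant acts 0.855 + 0.0632102 = 0.91821 m (along the plate) below the hinge at the top edge, so the moment about the hinge is M = F × 0.91821 = 200.587 × 0.91821 = 184.181 kN·m.
A normal force at the bottom, 1.71 m from the hinge, must supply this moment: P = 184.181/1.71 = 107.708 kN.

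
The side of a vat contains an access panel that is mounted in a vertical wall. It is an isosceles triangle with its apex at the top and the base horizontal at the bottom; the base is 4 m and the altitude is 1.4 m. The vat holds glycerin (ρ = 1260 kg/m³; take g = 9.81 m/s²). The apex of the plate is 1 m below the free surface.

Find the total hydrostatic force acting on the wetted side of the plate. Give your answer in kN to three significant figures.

F ≈ 66.9 kN

γ = ρg = 1260 × 9.81 / 1000 = 12.3606 kN/m³.
With the apex up, the centroid sits 2h/3 = 2 × 1.4/3 = 0.933333 m below the apex, so the centroid depth is h_c = 1 + 0.933333 = 1.93333 m.
A = ½ × 4 × 1.4 = 2.8 m².
Resultant F = γ·h_c·A = 12.3606 × 1.93333 × 2.8 = 66.9119 kN.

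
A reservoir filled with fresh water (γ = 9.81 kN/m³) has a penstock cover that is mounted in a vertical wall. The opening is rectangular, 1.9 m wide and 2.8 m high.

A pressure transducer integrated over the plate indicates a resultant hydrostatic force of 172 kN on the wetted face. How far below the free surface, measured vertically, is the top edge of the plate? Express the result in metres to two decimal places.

γ = 9.81 kN/m³.
A = 1.9 × 2.8 = 5.32 m².
From F = γ·h_c·A, the centroid depth is h_c = 172/(9.81 × 5.32) = 3.2957 m.
The centroid lies 2.8/2 = 1.4 m below the top edge, so the top edge sits at h_top = 3.2957 − 1.4 = 1.8957 m below the surface.

d_top ≈ 1.90 m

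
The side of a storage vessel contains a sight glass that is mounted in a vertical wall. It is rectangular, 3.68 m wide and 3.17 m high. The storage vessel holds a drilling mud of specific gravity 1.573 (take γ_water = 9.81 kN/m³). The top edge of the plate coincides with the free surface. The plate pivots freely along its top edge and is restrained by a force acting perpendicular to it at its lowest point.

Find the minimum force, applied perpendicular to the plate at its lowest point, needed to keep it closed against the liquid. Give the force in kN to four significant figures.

P ≈ 190.2 kN

γ = 1.573 × 9.81 = 15.43113 kN/m³.
The centroid lies 3.17/2 = 1.585 m below the top edge, so the centroid depth is h_c = 1.585 m.
A = 3.68 × 3.17 = 11.6656 m².
Resultant F = γ·h_c·A = 15.43113 × 1.585 × 11.6656 = 285.321 kN.
I_c = b·h³/12 = 3.68 × 3.17³/12 = 9.76887 m⁴.
Centre of pressure: y_p = y_c + I_c/(y_c·A) = 1.585 + 9.76887/(1.585 × 11.6656) = 1.585 + 0.528333 = 2.11333 m along the plane.
The resultant acts 1.585 + 0.528333 = 2.11333 m (along the plate) below the hinge at the top edge, so the moment about the hinge is M = F × 2.11333 = 285.321 × 2.11333 = 602.977 kN·m.
A normal force at the bottom, 3.17 m from the hinge, must supply this moment: P = 602.977/3.17 = 190.214 kN.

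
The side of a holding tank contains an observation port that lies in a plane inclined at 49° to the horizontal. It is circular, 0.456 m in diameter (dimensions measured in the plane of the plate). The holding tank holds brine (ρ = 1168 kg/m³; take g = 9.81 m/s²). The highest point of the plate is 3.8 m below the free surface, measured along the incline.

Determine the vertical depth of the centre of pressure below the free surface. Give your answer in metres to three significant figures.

γ = ρg = 1168 × 9.81 / 1000 = 11.45808 kN/m³.
Let θ = 49° be the plate's angle to the horizontal; measure y along the incline from where the plane meets the free surface. Vertical depth h = y·sinθ with sinθ = 0.754710.
The centroid is at the centre, 0.228 m below the top of the plate, so y_c = 3.8 + 0.228 = 4.028 m and h_c = 4.028 × 0.754710 = 3.03997 m.
A = π(0.228)² = 0.163313 m².
Resultant F = γ·h_c·A = 11.45808 × 3.03997 × 0.163313 = 5.68855 kN.
I_c = πr⁴/4 = π × 0.228⁴/4 = 0.00212241 m⁴.
Centre of pressure: y_p = y_c + I_c/(y_c·A) = 4.028 + 0.00212241/(4.028 × 0.163313) = 4.028 + 0.00322641 = 4.03123 m along the plane.
Vertically, h_p = y_p·sinθ = 4.03123 × 0.754710 = 3.04241 m.

h_p = 3.04 m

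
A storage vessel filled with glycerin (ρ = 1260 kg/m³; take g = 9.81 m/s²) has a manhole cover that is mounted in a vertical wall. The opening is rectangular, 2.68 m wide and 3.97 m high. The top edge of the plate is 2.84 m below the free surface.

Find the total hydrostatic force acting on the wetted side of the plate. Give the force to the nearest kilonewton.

F ≈ 635 kN

γ = ρg = 1260 × 9.81 / 1000 = 12.3606 kN/m³.
The centroid lies 3.97/2 = 1.985 m below the top edge, so the centroid depth is h_c = 2.84 + 1.985 = 4.825 m.
A = 2.68 × 3.97 = 10.6396 m².
Resultant F = γ·h_c·A = 12.3606 × 4.825 × 10.6396 = 634.545 kN.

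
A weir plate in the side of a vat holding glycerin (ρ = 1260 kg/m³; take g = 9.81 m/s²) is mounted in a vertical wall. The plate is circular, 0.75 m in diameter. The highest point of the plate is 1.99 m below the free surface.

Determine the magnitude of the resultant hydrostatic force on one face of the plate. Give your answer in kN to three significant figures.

F ≈ 12.9 kN

γ = ρg = 1260 × 9.81 / 1000 = 12.3606 kN/m³.
The centroid is at the centre, 0.375 m below the top of the plate, so the centroid depth is h_c = 1.99 + 0.375 = 2.365 m.
A = π(0.375)² = 0.441786 m².
Resultant F = γ·h_c·A = 12.3606 × 2.365 × 0.441786 = 12.9147 kN.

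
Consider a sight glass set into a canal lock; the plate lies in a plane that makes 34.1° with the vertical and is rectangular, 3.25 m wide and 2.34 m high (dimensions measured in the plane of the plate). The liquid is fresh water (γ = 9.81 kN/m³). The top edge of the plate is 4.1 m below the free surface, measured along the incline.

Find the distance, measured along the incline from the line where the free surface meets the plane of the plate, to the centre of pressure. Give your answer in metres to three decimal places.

γ = 9.81 kN/m³.
The plate makes 34.1° with the vertical, i.e. θ = 90° − 34.1° = 55.9° to the horizontal. Measuring y along the incline from the free-surface line, vertical depth h = y·sinθ with sinθ = 0.828060.
The centroid lies 2.34/2 = 1.17 m below the top edge, so y_c = 4.1 + 1.17 = 5.27 m and h_c = 5.27 × 0.828060 = 4.36388 m.
A = 3.25 × 2.34 = 7.605 m².
Resultant F = γ·h_c·A = 9.81 × 4.36388 × 7.605 = 325.567 kN.
I_c = b·h³/12 = 3.25 × 2.34³/12 = 3.47016 m⁴.
Centre of pressure: y_p = y_c + I_c/(y_c·A) = 5.27 + 3.47016/(5.27 × 7.605) = 5.27 + 0.0865844 = 5.35658 m along the plane.

y_p = 5.357 m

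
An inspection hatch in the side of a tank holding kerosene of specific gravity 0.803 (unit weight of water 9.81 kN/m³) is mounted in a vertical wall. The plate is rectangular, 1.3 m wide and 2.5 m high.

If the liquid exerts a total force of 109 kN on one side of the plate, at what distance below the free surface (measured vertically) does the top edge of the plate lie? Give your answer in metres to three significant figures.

d_top ≈ 3.01 m

γ = 0.803 × 9.81 = 7.87743 kN/m³.
A = 1.3 × 2.5 = 3.25 m².
From F = γ·h_c·A, the centroid depth is h_c = 109/(7.87743 × 3.25) = 4.25754 m.
The centroid lies 2.5/2 = 1.25 m below the top edge, so the top edge sits at h_top = 4.25754 − 1.25 = 3.00754 m below the surface.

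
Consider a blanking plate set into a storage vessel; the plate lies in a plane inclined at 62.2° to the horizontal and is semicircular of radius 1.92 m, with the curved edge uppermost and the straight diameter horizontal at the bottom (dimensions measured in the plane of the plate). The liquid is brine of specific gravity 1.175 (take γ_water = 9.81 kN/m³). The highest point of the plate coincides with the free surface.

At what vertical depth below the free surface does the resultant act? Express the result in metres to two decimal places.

γ = 1.175 × 9.81 = 11.52675 kN/m³.
Let θ = 62.2° be the plate's angle to the horizontal; measure y along the incline from where the plane meets the free surface. Vertical depth h = y·sinθ with sinθ = 0.884581.
The centroid lies 4r/(3π) = 0.814873 m above the diameter, so r − 4r/(3π) = 1.92 − 0.814873 = 1.10513 m below the topmost point, so y_c = 1.10513 m and h_c = 1.10513 × 0.884581 = 0.977577 m.
A = πr²/2 = π × 1.92²/2 = 5.79058 m².
Resultant F = γ·h_c·A = 11.52675 × 0.977577 × 5.79058 = 65.2499 kN.
I_c = (π/8 − 8/(9π))·r⁴ = 0.109757 × 1.92⁴ = 1.49155 m⁴.
Centre of pressure: y_p = y_c + I_c/(y_c·A) = 1.10513 + 1.49155/(1.10513 × 5.79058) = 1.10513 + 0.233079 = 1.33821 m along the plane.
Vertically, h_p = y_p·sinθ = 1.33821 × 0.884581 = 1.18376 m.

h_p = 1.18 m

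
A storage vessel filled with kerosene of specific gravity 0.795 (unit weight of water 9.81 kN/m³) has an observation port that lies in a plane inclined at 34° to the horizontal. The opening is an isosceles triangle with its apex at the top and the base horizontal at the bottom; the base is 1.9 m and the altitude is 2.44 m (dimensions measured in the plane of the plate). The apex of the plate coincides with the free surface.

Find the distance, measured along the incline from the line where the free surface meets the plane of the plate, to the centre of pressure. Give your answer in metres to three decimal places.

y_p = 1.830 m

γ = 0.795 × 9.81 = 7.79895 kN/m³.
Let θ = 34° be the plate's angle to the horizontal; measure y along the incline from where the plane meets the free surface. Vertical depth h = y·sinθ with sinθ = 0.559193.
With the apex up, the centroid sits 2h/3 = 2 × 2.44/3 = 1.62667 m below the apex, so y_c = 1.62667 m and h_c = 1.62667 × 0.559193 = 0.909622 m.
A = ½ × 1.9 × 2.44 = 2.318 m².
Resultant F = γ·h_c·A = 7.79895 × 0.909622 × 2.318 = 16.4441 kN.
I_c = b·h³/36 = 1.9 × 2.44³/36 = 0.766691 m⁴.
Centre of pressure: y_p = y_c + I_c/(y_c·A) = 1.62667 + 0.766691/(1.62667 × 2.318) = 1.62667 + 0.203333 = 1.83 m along the plane.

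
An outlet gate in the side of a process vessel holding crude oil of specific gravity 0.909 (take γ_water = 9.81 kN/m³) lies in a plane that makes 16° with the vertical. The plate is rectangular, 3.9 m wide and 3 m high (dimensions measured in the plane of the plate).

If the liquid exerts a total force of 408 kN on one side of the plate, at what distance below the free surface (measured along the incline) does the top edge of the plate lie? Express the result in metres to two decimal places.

γ = 0.909 × 9.81 = 8.91729 kN/m³.
A = 3.9 × 3 = 11.7 m².
From F = γ·h_c·A, the centroid depth is h_c = 408/(8.91729 × 11.7) = 3.91058 m.
The plate makes 16° with the vertical, i.e. θ = 90° − 16° = 74° to the horizontal. Measuring y along the incline from the free-surface line, vertical depth h = y·sinθ with sinθ = 0.961262.
Along the incline, y_c = h_c/sinθ = 3.91058/0.961262 = 4.06817 m.
The centroid lies 3/2 = 1.5 m below the top edge, so the top edge sits at y_top = 4.06817 − 1.5 = 2.56817 m along the incline.

y_top ≈ 2.57 m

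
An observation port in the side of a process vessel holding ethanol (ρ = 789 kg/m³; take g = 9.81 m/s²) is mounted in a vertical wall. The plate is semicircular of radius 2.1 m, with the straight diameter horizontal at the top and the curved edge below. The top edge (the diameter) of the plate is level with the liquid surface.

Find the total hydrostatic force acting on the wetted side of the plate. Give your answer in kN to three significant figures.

γ = ρg = 789 × 9.81 / 1000 = 7.74009 kN/m³.
The centroid of a semicircle lies 4r/(3π) = 0.891268 m from the diameter, here below the top edge, so the centroid depth is h_c = 0.891268 m.
A = πr²/2 = π × 2.1²/2 = 6.92721 m².
Resultant F = γ·h_c·A = 7.74009 × 0.891268 × 6.92721 = 47.7873 kN.

F ≈ 47.8 kN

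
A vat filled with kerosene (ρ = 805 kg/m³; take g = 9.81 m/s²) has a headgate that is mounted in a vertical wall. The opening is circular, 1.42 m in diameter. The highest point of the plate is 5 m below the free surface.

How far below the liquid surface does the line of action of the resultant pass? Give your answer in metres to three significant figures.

γ = ρg = 805 × 9.81 / 1000 = 7.89705 kN/m³.
The centroid is at the centre, 0.71 m below the top of the plate, so the centroid depth is h_c = 5 + 0.71 = 5.71 m.
A = π(0.71)² = 1.58368 m².
Resultant F = γ·h_c·A = 7.89705 × 5.71 × 1.58368 = 71.4115 kN.
I_c = πr⁴/4 = π × 0.71⁴/4 = 0.199583 m⁴.
Centre of pressure: y_p = y_c + I_c/(y_c·A) = 5.71 + 0.199583/(5.71 × 1.58368) = 5.71 + 0.0220709 = 5.73207 m along the plane.

h_p = 5.73 m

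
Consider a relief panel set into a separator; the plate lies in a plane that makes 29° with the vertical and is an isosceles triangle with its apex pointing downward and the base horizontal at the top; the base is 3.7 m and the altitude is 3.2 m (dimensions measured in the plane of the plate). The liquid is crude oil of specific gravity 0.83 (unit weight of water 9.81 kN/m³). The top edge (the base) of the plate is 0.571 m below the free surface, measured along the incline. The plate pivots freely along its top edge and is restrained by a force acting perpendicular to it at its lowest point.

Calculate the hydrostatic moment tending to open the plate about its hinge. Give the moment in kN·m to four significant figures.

M ≈ 97.63 kN·m

γ = 0.83 × 9.81 = 8.1423 kN/m³.
The plate makes 29° with the vertical, i.e. θ = 90° − 29° = 61° to the horizontal. Measuring y along the incline from the free-surface line, vertical depth h = y·sinθ with sinθ = 0.874620.
With the apex down, the centroid sits h/3 = 3.2/3 = 1.06667 m below the base (the top edge), so y_c = 0.571 + 1.06667 = 1.63767 m and h_c = 1.63767 × 0.874620 = 1.43234 m.
A = ½ × 3.7 × 3.2 = 5.92 m².
Resultant F = γ·h_c·A = 8.1423 × 1.43234 × 5.92 = 69.0422 kN.
I_c = b·h³/36 = 3.7 × 3.2³/36 = 3.36782 m⁴.
Centre of pressure: y_p = y_c + I_c/(y_c·A) = 1.63767 + 3.36782/(1.63767 × 5.92) = 1.63767 + 0.347377 = 1.98505 m along the plane.
The resultant acts 1.06667 + 0.347377 = 1.41405 m (along the plate) below the hinge at the top edge, so the moment about the hinge is M = F × 1.41405 = 69.0422 × 1.41405 = 97.6291 kN·m.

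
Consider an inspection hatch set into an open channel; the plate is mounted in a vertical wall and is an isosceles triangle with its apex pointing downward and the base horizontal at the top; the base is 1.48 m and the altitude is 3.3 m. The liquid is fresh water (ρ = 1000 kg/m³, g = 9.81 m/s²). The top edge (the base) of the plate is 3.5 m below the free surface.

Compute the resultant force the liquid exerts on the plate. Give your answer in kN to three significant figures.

γ = ρg = 1000 × 9.81 = 9810 N/m³ = 9.81 kN/m³.
With the apex down, the centroid sits h/3 = 3.3/3 = 1.1 m below the base (the top edge), so the centroid depth is h_c = 3.5 + 1.1 = 4.6 m.
A = ½ × 1.48 × 3.3 = 2.442 m².
Resultant F = γ·h_c·A = 9.81 × 4.6 × 2.442 = 110.198 kN.

F ≈ 110 kN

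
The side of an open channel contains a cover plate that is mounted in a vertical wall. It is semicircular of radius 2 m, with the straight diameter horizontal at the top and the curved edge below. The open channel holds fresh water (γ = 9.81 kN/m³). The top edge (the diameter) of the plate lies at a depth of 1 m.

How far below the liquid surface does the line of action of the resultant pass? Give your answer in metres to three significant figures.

h_p = 2.00 m

γ = 9.81 kN/m³.
The centroid of a semicircle lies 4r/(3π) = 0.848826 m from the diameter, here below the top edge, so the centroid depth is h_c = 1 + 0.848826 = 1.84883 m.
A = πr²/2 = π × 2²/2 = 6.28319 m².
Resultant F = γ·h_c·A = 9.81 × 1.84883 × 6.28319 = 113.958 kN.
I_c = (π/8 − 8/(9π))·r⁴ = 0.109757 × 2⁴ = 1.75611 m⁴.
Centre of pressure: y_p = y_c + I_c/(y_c·A) = 1.84883 + 1.75611/(1.84883 × 6.28319) = 1.84883 + 0.151173 = 2 m along the plane.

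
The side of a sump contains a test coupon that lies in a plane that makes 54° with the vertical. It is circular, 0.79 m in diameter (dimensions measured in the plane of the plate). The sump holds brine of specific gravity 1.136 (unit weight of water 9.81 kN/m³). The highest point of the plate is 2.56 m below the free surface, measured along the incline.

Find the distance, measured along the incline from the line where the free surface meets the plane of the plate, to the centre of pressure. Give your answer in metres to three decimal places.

y_p = 2.968 m

γ = 1.136 × 9.81 = 11.14416 kN/m³.
The plate makes 54° with the vertical, i.e. θ = 90° − 54° = 36° to the horizontal. Measuring y along the incline from the free-surface line, vertical depth h = y·sinθ with sinθ = 0.587785.
The centroid is at the centre, 0.395 m below the top of the plate, so y_c = 2.56 + 0.395 = 2.955 m and h_c = 2.955 × 0.587785 = 1.7369 m.
A = π(0.395)² = 0.490167 m².
Resultant F = γ·h_c·A = 11.14416 × 1.7369 × 0.490167 = 9.48782 kN.
I_c = πr⁴/4 = π × 0.395⁴/4 = 0.0191196 m⁴.
Centre of pressure: y_p = y_c + I_c/(y_c·A) = 2.955 + 0.0191196/(2.955 × 0.490167) = 2.955 + 0.0132001 = 2.9682 m along the plane.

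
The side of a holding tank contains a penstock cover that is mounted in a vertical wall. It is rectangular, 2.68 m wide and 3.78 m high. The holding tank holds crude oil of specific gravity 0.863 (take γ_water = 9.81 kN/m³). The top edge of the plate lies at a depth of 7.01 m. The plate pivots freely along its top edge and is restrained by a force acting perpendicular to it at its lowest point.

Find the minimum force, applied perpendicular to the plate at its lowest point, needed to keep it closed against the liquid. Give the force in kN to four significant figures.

P ≈ 408.7 kN

γ = 0.863 × 9.81 = 8.46603 kN/m³.
The centroid lies 3.78/2 = 1.89 m below the top edge, so the centroid depth is h_c = 7.01 + 1.89 = 8.9 m.
A = 2.68 × 3.78 = 10.1304 m².
Resultant F = γ·h_c·A = 8.46603 × 8.9 × 10.1304 = 763.302 kN.
I_c = b·h³/12 = 2.68 × 3.78³/12 = 12.0623 m⁴.
Centre of pressure: y_p = y_c + I_c/(y_c·A) = 8.9 + 12.0623/(8.9 × 10.1304) = 8.9 + 0.133787 = 9.03379 m along the plane.
The resultant acts 1.89 + 0.133787 = 2.02379 m (along the plate) below the hinge at the top edge, so the moment about the hinge is M = F × 2.02379 = 763.302 × 2.02379 = 1544.76 kN·m.
A normal force at the bottom, 3.78 m from the hinge, must supply this moment: P = 1544.76/3.78 = 408.667 kN.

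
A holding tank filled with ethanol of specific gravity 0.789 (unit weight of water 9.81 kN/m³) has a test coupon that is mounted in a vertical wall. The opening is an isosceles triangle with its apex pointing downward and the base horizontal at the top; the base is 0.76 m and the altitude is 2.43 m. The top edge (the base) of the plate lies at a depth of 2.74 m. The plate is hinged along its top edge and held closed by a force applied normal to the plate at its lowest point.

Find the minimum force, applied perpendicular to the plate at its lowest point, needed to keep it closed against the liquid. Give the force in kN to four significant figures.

P ≈ 9.422 kN

γ = 0.789 × 9.81 = 7.74009 kN/m³.
With the apex down, the centroid sits h/3 = 2.43/3 = 0.81 m below the base (the top edge), so the centroid depth is h_c = 2.74 + 0.81 = 3.55 m.
A = ½ × 0.76 × 2.43 = 0.9234 m².
Resultant F = γ·h_c·A = 7.74009 × 3.55 × 0.9234 = 25.3726 kN.
I_c = b·h³/36 = 0.76 × 2.43³/36 = 0.302921 m⁴.
Centre of pressure: y_p = y_c + I_c/(y_c·A) = 3.55 + 0.302921/(3.55 × 0.9234) = 3.55 + 0.0924083 = 3.64241 m along the plane.
The resultant acts 0.81 + 0.0924083 = 0.902408 m (along the plate) below the hinge at the top edge, so the moment about the hinge is M = F × 0.902408 = 25.3726 × 0.902408 = 22.8964 kN·m.
A normal force at the bottom, 2.43 m from the hinge, must supply this moment: P = 22.8964/2.43 = 9.42239 kN.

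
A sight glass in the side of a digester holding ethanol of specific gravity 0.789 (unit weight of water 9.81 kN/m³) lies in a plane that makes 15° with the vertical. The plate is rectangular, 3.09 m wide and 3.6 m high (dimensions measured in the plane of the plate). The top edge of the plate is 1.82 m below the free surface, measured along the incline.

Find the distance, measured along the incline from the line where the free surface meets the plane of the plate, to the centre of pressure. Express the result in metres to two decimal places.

γ = 0.789 × 9.81 = 7.74009 kN/m³.
The plate makes 15° with the vertical, i.e. θ = 90° − 15° = 75° to the horizontal. Measuring y along the incline from the free-surface line, vertical depth h = y·sinθ with sinθ = 0.965926.
The centroid lies 3.6/2 = 1.8 m below the top edge, so y_c = 1.82 + 1.8 = 3.62 m and h_c = 3.62 × 0.965926 = 3.49665 m.
A = 3.09 × 3.6 = 11.124 m².
Resultant F = γ·h_c·A = 7.74009 × 3.49665 × 11.124 = 301.064 kN.
I_c = b·h³/12 = 3.09 × 3.6³/12 = 12.0139 m⁴.
Centre of pressure: y_p = y_c + I_c/(y_c·A) = 3.62 + 12.0139/(3.62 × 11.124) = 3.62 + 0.298342 = 3.91834 m along the plane.

y_p = 3.92 m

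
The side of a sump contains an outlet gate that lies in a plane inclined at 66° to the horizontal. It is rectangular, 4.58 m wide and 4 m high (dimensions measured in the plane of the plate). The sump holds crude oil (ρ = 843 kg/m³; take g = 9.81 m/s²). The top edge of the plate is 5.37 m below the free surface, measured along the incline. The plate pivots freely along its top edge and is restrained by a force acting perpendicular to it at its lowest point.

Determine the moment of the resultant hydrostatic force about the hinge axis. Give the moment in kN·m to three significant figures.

M ≈ 2220 kN·m

γ = ρg = 843 × 9.81 / 1000 = 8.26983 kN/m³.
Let θ = 66° be the plate's angle to the horizontal; measure y along the incline from where the plane meets the free surface. Vertical depth h = y·sinθ with sinθ = 0.913545.
The centroid lies 4/2 = 2 m below the top edge, so y_c = 5.37 + 2 = 7.37 m and h_c = 7.37 × 0.913545 = 6.73283 m.
A = 4.58 × 4 = 18.32 m².
Resultant F = γ·h_c·A = 8.26983 × 6.73283 × 18.32 = 1020.05 kN.
I_c = b·h³/12 = 4.58 × 4³/12 = 24.4267 m⁴.
Centre of pressure: y_p = y_c + I_c/(y_c·A) = 7.37 + 24.4267/(7.37 × 18.32) = 7.37 + 0.180914 = 7.55091 m along the plane.
The resultant acts 2 + 0.180914 = 2.18091 m (along the plate) below the hinge at the top edge, so the moment about the hinge is M = F × 2.18091 = 1020.05 × 2.18091 = 2224.64 kN·m.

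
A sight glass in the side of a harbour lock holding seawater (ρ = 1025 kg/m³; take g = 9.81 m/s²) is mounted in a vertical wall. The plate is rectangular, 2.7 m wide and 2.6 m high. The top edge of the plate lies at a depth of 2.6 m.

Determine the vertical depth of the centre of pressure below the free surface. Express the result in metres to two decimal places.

h_p = 4.04 m

γ = ρg = 1025 × 9.81 / 1000 = 10.05525 kN/m³.
The centroid lies 2.6/2 = 1.3 m below the top edge, so the centroid depth is h_c = 2.6 + 1.3 = 3.9 m.
A = 2.7 × 2.6 = 7.02 m².
Resultant F = γ·h_c·A = 10.05525 × 3.9 × 7.02 = 275.293 kN.
I_c = b·h³/12 = 2.7 × 2.6³/12 = 3.9546 m⁴.
Centre of pressure: y_p = y_c + I_c/(y_c·A) = 3.9 + 3.9546/(3.9 × 7.02) = 3.9 + 0.144444 = 4.04444 m along the plane.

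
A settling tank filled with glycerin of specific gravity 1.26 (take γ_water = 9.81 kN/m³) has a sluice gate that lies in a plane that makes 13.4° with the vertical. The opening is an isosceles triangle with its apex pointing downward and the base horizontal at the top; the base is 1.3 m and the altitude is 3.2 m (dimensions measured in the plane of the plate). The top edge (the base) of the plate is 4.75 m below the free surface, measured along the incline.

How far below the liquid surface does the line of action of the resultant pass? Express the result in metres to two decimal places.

γ = 1.26 × 9.81 = 12.3606 kN/m³.
The plate makes 13.4° with the vertical, i.e. θ = 90° − 13.4° = 76.6° to the horizontal. Measuring y along the incline from the free-surface line, vertical depth h = y·sinθ with sinθ = 0.972776.
With the apex down, the centroid sits h/3 = 3.2/3 = 1.06667 m below the base (the top edge), so y_c = 4.75 + 1.06667 = 5.81667 m and h_c = 5.81667 × 0.972776 = 5.65832 m.
A = ½ × 1.3 × 3.2 = 2.08 m².
Resultant F = γ·h_c·A = 12.3606 × 5.65832 × 2.08 = 145.476 kN.
I_c = b·h³/36 = 1.3 × 3.2³/36 = 1.18329 m⁴.
Centre of pressure: y_p = y_c + I_c/(y_c·A) = 5.81667 + 1.18329/(5.81667 × 2.08) = 5.81667 + 0.0978033 = 5.91447 m along the plane.
Vertically, h_p = y_p·sinθ = 5.91447 × 0.972776 = 5.75345 m.

h_p = 5.75 m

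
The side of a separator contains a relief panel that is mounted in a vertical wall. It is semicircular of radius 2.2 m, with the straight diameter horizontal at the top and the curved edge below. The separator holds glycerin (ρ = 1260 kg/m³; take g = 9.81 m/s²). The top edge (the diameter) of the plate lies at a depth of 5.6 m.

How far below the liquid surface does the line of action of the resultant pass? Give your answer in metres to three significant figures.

γ = ρg = 1260 × 9.81 / 1000 = 12.3606 kN/m³.
The centroid of a semicircle lies 4r/(3π) = 0.933709 m from the diameter, here below the top edge, so the centroid depth is h_c = 5.6 + 0.933709 = 6.53371 m.
A = πr²/2 = π × 2.2²/2 = 7.60265 m².
Resultant F = γ·h_c·A = 12.3606 × 6.53371 × 7.60265 = 613.994 kN.
I_c = (π/8 − 8/(9π))·r⁴ = 0.109757 × 2.2⁴ = 2.57112 m⁴.
Centre of pressure: y_p = y_c + I_c/(y_c·A) = 6.53371 + 2.57112/(6.53371 × 7.60265) = 6.53371 + 0.0517604 = 6.58547 m along the plane.

h_p = 6.59 m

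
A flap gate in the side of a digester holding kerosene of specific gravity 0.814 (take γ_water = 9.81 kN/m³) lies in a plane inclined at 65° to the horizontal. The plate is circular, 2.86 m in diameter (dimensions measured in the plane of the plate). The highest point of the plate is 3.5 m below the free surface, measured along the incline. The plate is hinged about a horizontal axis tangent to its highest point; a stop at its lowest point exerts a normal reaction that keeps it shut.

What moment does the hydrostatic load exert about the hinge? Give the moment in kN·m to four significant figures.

M ≈ 351.5 kN·m

γ = 0.814 × 9.81 = 7.98534 kN/m³.
Let θ = 65° be the plate's angle to the horizontal; measure y along the incline from where the plane meets the free surface. Vertical depth h = y·sinθ with sinθ = 0.906308.
The centroid is at the centre, 1.43 m below the top of the plate, so y_c = 3.5 + 1.43 = 4.93 m and h_c = 4.93 × 0.906308 = 4.4681 m.
A = π(1.43)² = 6.42424 m².
Resultant F = γ·h_c·A = 7.98534 × 4.4681 × 6.42424 = 229.212 kN.
I_c = πr⁴/4 = π × 1.43⁴/4 = 3.28423 m⁴.
Centre of pressure: y_p = y_c + I_c/(y_c·A) = 4.93 + 3.28423/(4.93 × 6.42424) = 4.93 + 0.103697 = 5.0337 m along the plane.
The resultant acts 1.43 + 0.103697 = 1.5337 m (along the plate) below the hinge at the top edge, so the moment about the hinge is M = F × 1.5337 = 229.212 × 1.5337 = 351.542 kN·m.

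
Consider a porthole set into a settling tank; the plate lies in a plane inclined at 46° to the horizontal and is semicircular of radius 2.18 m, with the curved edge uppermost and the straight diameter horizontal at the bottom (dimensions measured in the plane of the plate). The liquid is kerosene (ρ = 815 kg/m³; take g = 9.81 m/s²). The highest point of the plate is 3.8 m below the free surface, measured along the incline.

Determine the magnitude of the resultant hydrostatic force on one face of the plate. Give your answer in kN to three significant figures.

F ≈ 217 kN

γ = ρg = 815 × 9.81 / 1000 = 7.99515 kN/m³.
Let θ = 46° be the plate's angle to the horizontal; measure y along the incline from where the plane meets the free surface. Vertical depth h = y·sinθ with sinθ = 0.719340.
The centroid lies 4r/(3π) = 0.925221 m above the diameter, so r − 4r/(3π) = 2.18 − 0.925221 = 1.25478 m below the topmost point, so y_c = 3.8 + 1.25478 = 5.05478 m and h_c = 5.05478 × 0.719340 = 3.63611 m.
A = πr²/2 = π × 2.18²/2 = 7.46505 m².
Resultant F = γ·h_c·A = 7.99515 × 3.63611 × 7.46505 = 217.018 kN.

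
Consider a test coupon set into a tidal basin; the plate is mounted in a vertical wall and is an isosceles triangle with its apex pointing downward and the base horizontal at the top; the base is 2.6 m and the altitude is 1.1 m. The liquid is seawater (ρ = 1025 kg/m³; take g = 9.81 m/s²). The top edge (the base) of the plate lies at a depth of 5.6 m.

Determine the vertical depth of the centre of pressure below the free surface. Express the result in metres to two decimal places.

γ = ρg = 1025 × 9.81 / 1000 = 10.05525 kN/m³.
With the apex down, the centroid sits h/3 = 1.1/3 = 0.366667 m below the base (the top edge), so the centroid depth is h_c = 5.6 + 0.366667 = 5.96667 m.
A = ½ × 2.6 × 1.1 = 1.43 m².
Resultant F = γ·h_c·A = 10.05525 × 5.96667 × 1.43 = 85.7948 kN.
I_c = b·h³/36 = 2.6 × 1.1³/36 = 0.0961278 m⁴.
Centre of pressure: y_p = y_c + I_c/(y_c·A) = 5.96667 + 0.0961278/(5.96667 × 1.43) = 5.96667 + 0.0112663 = 5.97794 m along the plane.

h_p = 5.98 m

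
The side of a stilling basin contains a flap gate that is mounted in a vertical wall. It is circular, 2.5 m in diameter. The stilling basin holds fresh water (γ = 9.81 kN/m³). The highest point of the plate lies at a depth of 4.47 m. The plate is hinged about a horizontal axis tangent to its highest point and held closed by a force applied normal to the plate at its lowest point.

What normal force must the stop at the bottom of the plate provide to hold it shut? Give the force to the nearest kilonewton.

P ≈ 145 kN

γ = 9.81 kN/m³.
The centroid is at the centre, 1.25 m below the top of the plate, so the centroid depth is h_c = 4.47 + 1.25 = 5.72 m.
A = π(1.25)² = 4.90874 m².
Resultant F = γ·h_c·A = 9.81 × 5.72 × 4.90874 = 275.445 kN.
I_c = πr⁴/4 = π × 1.25⁴/4 = 1.91748 m⁴.
Centre of pressure: y_p = y_c + I_c/(y_c·A) = 5.72 + 1.91748/(5.72 × 4.90874) = 5.72 + 0.0682912 = 5.78829 m along the plane.
The resultant acts 1.25 + 0.0682912 = 1.31829 m (along the plate) below the hinge at the top edge, so the moment about the hinge is M = F × 1.31829 = 275.445 × 1.31829 = 363.116 kN·m.
A normal force at the bottom, 2.5 m from the hinge, must supply this moment: P = 363.116/2.5 = 145.246 kN.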